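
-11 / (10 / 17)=-187 / 10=-18.70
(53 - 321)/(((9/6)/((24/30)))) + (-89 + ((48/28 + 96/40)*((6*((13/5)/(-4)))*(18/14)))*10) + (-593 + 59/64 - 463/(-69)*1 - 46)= -1069.60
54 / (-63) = -0.86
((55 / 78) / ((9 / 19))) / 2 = 1045 / 1404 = 0.74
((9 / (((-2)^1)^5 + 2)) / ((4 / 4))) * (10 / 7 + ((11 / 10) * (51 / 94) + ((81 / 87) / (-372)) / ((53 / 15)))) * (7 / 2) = -952154241 / 447881800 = -2.13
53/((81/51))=901/27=33.37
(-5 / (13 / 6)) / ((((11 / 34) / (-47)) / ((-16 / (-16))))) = 47940 / 143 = 335.24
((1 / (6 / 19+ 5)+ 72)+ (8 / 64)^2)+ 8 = 518437 / 6464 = 80.20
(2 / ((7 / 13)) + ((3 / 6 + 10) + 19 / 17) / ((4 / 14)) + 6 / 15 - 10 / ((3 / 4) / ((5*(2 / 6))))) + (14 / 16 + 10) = 1432091 / 42840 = 33.43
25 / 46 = 0.54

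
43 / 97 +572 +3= 55818 / 97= 575.44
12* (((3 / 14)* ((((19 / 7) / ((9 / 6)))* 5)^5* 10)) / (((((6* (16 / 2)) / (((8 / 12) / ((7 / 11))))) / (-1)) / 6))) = -13618544500000 / 66706983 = -204154.71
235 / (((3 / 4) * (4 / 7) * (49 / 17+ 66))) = 7.96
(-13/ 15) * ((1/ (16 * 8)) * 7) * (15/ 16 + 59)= -87269/ 30720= -2.84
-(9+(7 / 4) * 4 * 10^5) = -700009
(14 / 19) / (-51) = -14 / 969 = -0.01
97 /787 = 0.12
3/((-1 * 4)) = -3/4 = -0.75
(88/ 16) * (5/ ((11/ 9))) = 45/ 2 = 22.50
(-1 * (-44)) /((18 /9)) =22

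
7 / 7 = 1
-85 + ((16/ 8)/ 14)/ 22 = -84.99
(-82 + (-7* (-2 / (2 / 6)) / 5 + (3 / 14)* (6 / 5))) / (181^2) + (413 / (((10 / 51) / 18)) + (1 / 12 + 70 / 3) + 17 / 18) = 37937.76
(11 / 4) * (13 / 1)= 143 / 4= 35.75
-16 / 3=-5.33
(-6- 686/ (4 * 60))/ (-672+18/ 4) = 0.01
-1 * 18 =-18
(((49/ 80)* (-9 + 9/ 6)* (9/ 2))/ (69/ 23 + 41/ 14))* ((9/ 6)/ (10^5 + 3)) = -27783/ 531215936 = -0.00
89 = 89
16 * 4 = 64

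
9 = 9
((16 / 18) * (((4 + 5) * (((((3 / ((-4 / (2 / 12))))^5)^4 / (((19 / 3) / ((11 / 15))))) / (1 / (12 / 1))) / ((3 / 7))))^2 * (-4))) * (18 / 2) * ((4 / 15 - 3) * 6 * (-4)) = -19690209 / 14643899733836506046089915428503552000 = -0.00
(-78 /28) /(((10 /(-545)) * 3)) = 1417 /28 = 50.61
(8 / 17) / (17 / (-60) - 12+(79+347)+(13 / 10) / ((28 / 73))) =6720 / 5956273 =0.00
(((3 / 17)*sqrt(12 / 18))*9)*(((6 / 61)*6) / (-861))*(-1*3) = 324*sqrt(6) / 297619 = 0.00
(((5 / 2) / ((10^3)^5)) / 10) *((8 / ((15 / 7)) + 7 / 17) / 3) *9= 0.00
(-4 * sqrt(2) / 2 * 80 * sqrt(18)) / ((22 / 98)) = -47040 / 11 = -4276.36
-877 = -877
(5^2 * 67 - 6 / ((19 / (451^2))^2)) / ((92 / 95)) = -710043467.19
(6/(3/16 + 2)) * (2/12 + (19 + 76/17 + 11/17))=39632/595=66.61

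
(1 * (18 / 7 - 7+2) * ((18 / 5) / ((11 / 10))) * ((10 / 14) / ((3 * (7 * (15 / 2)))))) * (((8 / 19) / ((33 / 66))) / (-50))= 1088 / 1792175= 0.00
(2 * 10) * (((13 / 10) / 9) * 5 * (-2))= -260 / 9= -28.89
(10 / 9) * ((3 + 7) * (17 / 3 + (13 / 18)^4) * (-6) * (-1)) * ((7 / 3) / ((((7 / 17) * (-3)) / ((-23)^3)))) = 3223715089375 / 354294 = 9098983.02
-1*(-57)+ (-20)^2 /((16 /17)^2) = 8137 /16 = 508.56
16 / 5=3.20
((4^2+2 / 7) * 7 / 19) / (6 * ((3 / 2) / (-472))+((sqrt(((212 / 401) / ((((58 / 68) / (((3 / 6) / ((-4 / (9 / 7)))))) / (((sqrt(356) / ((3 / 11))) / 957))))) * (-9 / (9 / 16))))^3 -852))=-31878482384330676212391887652102300742009840013380883423376 / 4526845807311346883446352543662566322417718280873993149496193 -22454545322601205256865537282063255707343195389952 * sqrt(5058214) * 89^(3 / 4) / 4526845807311346883446352543662566322417718280873993149496193 -7120296831973219826527392624472512248834879913984 * sqrt(89) / 4526845807311346883446352543662566322417718280873993149496193 -446369727193251684609156201624480201572352 * sqrt(5058214) * 89^(1 / 4) / 4526845807311346883446352543662566322417718280873993149496193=-0.01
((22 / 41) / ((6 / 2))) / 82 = 11 / 5043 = 0.00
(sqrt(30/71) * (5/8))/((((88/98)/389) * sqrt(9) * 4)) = 95305 * sqrt(2130)/299904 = 14.67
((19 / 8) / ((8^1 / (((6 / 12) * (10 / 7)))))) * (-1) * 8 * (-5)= 475 / 56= 8.48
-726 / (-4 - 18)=33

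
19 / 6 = 3.17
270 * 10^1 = 2700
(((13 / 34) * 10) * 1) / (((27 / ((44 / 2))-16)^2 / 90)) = 8712 / 5525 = 1.58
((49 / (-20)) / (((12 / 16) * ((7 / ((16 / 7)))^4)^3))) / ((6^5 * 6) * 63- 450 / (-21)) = -140737488355328 / 86192476987267121915190915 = -0.00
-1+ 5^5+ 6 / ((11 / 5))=34394 / 11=3126.73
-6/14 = -3/7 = -0.43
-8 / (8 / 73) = -73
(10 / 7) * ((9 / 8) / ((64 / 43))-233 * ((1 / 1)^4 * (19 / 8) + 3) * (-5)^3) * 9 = 515265345 / 256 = 2012755.25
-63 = -63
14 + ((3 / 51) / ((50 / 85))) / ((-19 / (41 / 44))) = 116999 / 8360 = 14.00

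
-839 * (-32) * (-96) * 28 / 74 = -36083712 / 37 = -975235.46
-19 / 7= -2.71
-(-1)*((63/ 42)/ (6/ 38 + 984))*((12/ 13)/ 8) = 57/ 324116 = 0.00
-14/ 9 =-1.56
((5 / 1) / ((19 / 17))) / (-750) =-17 / 2850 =-0.01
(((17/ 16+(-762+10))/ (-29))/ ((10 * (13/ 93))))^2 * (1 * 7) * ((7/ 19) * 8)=2447200308609/ 345657728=7079.84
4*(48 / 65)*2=384 / 65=5.91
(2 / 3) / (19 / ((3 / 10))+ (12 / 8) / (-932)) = 3728 / 354151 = 0.01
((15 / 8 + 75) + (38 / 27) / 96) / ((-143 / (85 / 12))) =-770015 / 202176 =-3.81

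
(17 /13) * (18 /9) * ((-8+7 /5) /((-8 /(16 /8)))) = 561 /130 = 4.32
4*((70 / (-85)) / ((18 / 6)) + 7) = 1372 / 51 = 26.90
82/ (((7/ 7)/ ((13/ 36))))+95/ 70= 1951/ 63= 30.97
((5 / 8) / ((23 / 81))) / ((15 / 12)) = 81 / 46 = 1.76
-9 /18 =-1 /2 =-0.50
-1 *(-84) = 84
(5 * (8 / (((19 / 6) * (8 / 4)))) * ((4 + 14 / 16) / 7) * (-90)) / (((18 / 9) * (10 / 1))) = -5265 / 266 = -19.79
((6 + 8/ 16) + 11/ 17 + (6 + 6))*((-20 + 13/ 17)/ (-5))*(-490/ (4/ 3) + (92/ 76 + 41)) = -2631372597/ 109820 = -23960.78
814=814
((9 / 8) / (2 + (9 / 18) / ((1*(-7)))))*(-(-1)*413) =2891 / 12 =240.92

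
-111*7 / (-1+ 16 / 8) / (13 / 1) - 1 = -790 / 13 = -60.77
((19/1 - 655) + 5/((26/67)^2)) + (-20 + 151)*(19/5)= -354891/3380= -105.00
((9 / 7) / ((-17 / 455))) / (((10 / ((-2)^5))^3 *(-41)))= -27.50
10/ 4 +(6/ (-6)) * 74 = -143/ 2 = -71.50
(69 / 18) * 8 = 92 / 3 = 30.67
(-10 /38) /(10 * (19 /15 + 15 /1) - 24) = -15 /7904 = -0.00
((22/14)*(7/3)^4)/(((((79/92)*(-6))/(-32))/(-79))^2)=8175276032/729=11214370.41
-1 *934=-934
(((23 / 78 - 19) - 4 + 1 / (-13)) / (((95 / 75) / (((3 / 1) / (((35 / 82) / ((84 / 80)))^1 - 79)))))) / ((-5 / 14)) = -655713 / 341107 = -1.92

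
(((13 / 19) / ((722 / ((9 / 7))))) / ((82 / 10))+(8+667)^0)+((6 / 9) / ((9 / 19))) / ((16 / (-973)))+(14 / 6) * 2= -33982721999 / 425203128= -79.92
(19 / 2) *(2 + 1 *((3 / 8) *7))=703 / 16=43.94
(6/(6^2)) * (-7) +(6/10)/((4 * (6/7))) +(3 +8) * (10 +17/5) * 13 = 45965/24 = 1915.21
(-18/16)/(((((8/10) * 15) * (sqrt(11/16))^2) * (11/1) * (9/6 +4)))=-3/1331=-0.00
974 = 974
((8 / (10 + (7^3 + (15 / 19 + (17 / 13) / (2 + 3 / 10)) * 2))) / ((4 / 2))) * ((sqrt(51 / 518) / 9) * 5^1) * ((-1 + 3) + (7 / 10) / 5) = 607867 * sqrt(26418) / 23552692065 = 0.00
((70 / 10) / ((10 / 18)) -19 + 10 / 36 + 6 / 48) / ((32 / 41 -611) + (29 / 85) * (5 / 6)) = 1504823 / 153044940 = 0.01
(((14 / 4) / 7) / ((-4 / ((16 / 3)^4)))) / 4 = -2048 / 81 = -25.28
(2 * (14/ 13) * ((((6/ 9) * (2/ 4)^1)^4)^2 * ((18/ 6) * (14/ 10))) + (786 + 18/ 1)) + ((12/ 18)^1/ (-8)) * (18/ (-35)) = 1600184717/ 1990170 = 804.04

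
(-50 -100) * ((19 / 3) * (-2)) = 1900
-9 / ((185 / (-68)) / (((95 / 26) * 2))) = 11628 / 481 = 24.17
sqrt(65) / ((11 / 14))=14 * sqrt(65) / 11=10.26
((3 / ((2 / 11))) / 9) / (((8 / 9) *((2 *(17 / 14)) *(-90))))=-77 / 8160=-0.01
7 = 7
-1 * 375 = -375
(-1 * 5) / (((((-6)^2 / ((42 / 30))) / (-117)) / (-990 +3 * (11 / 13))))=-89859 / 4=-22464.75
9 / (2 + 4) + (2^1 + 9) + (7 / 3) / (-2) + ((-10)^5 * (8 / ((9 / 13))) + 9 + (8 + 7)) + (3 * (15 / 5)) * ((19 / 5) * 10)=-10396604 / 9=-1155178.22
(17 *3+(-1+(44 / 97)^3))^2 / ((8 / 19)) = 9928505966017891 / 1665944009858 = 5959.69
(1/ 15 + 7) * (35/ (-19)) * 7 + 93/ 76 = -89.90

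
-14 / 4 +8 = 9 / 2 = 4.50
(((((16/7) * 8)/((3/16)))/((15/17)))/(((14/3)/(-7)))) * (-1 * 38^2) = 25137152/105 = 239401.45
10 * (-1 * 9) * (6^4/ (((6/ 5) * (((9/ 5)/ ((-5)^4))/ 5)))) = -168750000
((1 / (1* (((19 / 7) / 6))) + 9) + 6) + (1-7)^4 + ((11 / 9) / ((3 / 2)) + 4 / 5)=3372527 / 2565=1314.83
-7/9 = -0.78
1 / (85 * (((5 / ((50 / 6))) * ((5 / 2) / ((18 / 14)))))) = 6 / 595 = 0.01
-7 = -7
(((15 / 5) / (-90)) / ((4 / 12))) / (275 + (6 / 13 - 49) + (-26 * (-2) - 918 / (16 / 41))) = 52 / 1078435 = 0.00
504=504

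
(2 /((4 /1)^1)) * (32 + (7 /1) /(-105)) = 479 /30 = 15.97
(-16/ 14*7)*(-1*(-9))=-72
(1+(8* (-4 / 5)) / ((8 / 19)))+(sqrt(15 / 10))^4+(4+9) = 21 / 20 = 1.05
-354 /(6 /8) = -472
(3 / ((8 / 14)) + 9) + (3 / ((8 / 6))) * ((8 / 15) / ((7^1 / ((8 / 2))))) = 2091 / 140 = 14.94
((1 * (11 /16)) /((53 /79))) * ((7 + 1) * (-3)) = -2607 /106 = -24.59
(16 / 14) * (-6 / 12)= -4 / 7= -0.57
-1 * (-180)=180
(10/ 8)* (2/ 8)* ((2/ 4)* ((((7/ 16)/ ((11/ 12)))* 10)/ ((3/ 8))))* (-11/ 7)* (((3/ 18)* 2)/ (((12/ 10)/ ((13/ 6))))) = -1625/ 864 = -1.88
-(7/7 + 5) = -6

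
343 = 343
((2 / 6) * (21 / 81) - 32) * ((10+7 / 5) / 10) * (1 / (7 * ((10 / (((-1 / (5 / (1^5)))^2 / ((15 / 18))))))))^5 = -88407 / 16028404235839843750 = -0.00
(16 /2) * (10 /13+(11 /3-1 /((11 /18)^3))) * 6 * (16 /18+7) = 3197840 /155727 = 20.53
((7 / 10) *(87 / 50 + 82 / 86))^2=1643248369 / 462250000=3.55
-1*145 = -145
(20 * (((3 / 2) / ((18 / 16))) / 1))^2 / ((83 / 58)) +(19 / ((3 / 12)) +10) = 582.92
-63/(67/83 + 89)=-5229/7454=-0.70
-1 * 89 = -89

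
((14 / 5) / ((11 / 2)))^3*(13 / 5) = 285376 / 831875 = 0.34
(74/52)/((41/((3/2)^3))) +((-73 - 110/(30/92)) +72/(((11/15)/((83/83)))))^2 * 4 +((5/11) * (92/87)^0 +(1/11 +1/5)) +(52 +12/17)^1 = 307712096465699/789394320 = 389807.84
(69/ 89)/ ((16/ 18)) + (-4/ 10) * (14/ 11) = 14219/ 39160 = 0.36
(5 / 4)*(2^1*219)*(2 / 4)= 273.75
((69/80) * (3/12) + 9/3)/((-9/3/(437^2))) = -65502367/320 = -204694.90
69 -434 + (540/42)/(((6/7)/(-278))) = -4535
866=866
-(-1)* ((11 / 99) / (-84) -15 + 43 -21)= 7.00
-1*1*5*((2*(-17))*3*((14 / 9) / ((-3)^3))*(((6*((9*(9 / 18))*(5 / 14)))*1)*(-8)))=6800 / 3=2266.67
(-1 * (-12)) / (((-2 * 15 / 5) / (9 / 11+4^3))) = -1426 / 11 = -129.64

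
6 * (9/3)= 18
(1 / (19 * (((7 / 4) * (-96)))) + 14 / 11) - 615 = -21549203 / 35112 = -613.73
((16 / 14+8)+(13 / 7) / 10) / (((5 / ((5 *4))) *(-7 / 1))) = -1306 / 245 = -5.33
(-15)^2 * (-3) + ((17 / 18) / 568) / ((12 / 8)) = -10351783 / 15336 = -675.00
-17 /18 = -0.94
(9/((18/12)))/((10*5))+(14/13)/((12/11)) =2159/1950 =1.11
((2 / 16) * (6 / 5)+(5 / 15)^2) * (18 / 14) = 47 / 140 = 0.34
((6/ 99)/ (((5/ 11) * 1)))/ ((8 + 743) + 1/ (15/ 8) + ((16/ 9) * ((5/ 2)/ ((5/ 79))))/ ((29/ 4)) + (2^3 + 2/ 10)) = 87/ 502046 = 0.00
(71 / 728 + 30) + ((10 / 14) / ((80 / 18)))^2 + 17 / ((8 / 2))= 1401333 / 40768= 34.37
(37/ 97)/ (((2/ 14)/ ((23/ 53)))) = 5957/ 5141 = 1.16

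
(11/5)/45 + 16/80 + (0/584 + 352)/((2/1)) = 176.25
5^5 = 3125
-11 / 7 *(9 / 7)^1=-2.02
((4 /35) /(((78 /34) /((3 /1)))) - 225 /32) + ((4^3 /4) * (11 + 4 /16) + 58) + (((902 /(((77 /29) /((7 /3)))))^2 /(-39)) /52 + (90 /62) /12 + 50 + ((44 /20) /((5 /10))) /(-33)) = -4549537807 /158427360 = -28.72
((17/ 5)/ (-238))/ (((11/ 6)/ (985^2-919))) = -2907918/ 385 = -7553.03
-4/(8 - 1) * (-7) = 4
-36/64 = -9/16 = -0.56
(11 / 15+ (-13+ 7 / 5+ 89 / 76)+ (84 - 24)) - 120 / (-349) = 20150903 / 397860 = 50.65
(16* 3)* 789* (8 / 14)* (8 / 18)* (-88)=-5924864 / 7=-846409.14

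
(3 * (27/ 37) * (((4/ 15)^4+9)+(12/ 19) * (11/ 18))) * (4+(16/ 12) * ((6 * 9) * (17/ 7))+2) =1633680582/ 439375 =3718.19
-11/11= -1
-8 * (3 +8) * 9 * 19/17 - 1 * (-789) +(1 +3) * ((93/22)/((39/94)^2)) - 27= -2365094/94809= -24.95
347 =347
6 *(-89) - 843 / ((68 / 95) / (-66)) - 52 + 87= 77230.56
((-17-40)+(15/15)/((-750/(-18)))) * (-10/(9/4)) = 18992/75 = 253.23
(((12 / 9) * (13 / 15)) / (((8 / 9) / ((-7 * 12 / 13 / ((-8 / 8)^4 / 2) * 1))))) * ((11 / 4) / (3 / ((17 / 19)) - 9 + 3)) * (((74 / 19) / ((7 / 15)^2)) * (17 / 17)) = 41514 / 133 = 312.14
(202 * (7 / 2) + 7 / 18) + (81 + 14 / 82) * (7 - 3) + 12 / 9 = 762653 / 738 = 1033.41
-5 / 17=-0.29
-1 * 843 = -843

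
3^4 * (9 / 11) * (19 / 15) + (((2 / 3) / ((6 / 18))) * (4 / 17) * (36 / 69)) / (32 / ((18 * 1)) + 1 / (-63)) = 66905019 / 795685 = 84.08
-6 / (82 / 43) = -129 / 41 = -3.15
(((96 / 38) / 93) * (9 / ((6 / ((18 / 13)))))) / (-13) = -432 / 99541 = -0.00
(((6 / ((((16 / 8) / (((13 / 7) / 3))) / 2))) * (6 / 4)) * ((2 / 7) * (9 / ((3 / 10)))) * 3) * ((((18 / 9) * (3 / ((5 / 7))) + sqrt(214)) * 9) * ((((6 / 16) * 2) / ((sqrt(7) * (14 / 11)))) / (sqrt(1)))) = 312741 * sqrt(7) / 343 + 521235 * sqrt(1498) / 4802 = 6613.49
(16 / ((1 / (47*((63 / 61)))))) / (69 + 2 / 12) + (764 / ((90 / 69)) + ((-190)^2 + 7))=2787482401 / 75945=36703.96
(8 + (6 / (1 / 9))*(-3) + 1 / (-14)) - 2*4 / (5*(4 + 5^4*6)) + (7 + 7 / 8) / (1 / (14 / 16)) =-618820537 / 4204480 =-147.18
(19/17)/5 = 19/85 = 0.22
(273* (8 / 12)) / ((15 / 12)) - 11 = 673 / 5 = 134.60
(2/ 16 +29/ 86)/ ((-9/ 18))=-159/ 172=-0.92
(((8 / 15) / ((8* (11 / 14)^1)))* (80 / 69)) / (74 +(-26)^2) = 112 / 853875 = 0.00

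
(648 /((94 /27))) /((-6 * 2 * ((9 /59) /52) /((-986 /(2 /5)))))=612572220 /47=13033451.49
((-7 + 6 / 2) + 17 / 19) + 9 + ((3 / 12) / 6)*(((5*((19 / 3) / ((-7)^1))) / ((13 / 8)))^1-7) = 683075 / 124488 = 5.49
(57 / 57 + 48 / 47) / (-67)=-0.03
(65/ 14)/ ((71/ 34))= 1105/ 497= 2.22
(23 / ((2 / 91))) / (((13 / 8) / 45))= 28980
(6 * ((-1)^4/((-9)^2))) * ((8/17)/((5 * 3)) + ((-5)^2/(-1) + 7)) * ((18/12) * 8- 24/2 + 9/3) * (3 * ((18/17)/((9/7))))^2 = -1796144/73695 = -24.37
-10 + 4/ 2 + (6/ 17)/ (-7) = -958/ 119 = -8.05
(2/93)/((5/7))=14/465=0.03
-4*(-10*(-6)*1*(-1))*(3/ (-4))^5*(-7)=25515/ 64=398.67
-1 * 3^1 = -3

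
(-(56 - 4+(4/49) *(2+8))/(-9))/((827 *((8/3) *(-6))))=-647/1458828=-0.00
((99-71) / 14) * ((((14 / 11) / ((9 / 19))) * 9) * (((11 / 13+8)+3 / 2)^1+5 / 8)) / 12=151753 / 3432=44.22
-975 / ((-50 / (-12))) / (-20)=117 / 10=11.70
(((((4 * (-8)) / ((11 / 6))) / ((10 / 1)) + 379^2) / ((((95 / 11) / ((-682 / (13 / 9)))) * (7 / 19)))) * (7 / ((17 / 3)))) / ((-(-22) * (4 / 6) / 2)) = -19837299249 / 5525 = -3590461.40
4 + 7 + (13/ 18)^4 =1183297/ 104976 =11.27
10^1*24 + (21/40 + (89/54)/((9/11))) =2357483/9720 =242.54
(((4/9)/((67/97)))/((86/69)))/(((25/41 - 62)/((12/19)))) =-731768/137778063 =-0.01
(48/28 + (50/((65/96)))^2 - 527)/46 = 253469/2366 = 107.13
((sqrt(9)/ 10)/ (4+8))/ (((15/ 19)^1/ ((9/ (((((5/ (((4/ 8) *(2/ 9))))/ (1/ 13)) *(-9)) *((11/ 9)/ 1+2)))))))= -19/ 1131000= -0.00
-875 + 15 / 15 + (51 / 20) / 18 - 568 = -173023 / 120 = -1441.86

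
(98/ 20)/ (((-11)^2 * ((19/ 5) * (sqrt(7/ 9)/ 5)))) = 0.06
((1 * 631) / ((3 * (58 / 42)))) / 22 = 4417 / 638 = 6.92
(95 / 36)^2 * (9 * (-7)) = -63175 / 144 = -438.72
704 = 704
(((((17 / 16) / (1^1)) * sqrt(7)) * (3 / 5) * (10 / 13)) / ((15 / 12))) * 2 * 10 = 102 * sqrt(7) / 13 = 20.76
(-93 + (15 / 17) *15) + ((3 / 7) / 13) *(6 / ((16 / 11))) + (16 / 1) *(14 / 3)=-184231 / 37128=-4.96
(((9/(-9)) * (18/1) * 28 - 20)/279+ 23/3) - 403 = -110822/279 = -397.21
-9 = -9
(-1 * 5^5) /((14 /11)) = -34375 /14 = -2455.36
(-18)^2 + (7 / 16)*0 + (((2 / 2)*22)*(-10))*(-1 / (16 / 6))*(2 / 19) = 6321 / 19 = 332.68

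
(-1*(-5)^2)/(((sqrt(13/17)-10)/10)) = 250*sqrt(221)/1687+42500/1687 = 27.40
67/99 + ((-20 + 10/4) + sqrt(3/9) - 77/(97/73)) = -1436065/19206 + sqrt(3)/3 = -74.19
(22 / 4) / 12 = 11 / 24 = 0.46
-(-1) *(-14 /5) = -14 /5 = -2.80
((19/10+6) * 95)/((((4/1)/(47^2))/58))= 96155561/4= 24038890.25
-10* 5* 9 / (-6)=75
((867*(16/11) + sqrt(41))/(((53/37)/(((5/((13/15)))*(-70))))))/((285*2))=-89821200/144001 - 6475*sqrt(41)/13091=-626.92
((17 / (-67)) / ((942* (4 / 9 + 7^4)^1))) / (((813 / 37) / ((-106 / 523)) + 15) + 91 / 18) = 900099 / 709066196363890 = 0.00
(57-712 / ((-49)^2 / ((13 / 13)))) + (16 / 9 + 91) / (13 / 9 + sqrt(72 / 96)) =163202205 / 1039633-15030*sqrt(3) / 433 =96.86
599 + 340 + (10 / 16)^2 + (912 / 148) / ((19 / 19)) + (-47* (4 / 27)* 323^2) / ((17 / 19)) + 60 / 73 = -3784997625337 / 4667328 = -810956.00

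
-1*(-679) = 679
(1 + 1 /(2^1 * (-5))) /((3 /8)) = 12 /5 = 2.40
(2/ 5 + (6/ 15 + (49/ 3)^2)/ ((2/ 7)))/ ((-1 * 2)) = -84197/ 180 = -467.76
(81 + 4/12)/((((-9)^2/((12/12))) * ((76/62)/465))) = 586210/1539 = 380.90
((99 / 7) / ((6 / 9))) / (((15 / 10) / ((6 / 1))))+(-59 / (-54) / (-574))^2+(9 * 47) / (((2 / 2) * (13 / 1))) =1466244871957 / 12489776208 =117.40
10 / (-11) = -10 / 11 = -0.91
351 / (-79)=-351 / 79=-4.44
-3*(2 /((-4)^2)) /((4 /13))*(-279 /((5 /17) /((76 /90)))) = 390507 /400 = 976.27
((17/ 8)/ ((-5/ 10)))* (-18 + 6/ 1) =51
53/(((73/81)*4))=4293/292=14.70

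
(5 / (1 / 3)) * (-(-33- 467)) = 7500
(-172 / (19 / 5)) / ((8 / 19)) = -215 / 2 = -107.50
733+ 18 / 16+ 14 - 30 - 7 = 5689 / 8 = 711.12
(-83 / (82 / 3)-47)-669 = -58961 / 82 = -719.04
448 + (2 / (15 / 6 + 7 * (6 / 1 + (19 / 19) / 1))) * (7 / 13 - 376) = 580348 / 1339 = 433.42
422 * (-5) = -2110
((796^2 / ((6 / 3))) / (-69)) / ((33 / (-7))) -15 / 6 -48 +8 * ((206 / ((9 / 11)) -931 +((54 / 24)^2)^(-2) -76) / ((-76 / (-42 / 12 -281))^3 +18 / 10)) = -579899524395124135 / 241850667803382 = -2397.76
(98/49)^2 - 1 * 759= -755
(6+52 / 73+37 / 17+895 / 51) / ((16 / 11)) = 270677 / 14892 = 18.18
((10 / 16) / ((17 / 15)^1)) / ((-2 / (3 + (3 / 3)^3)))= -75 / 68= -1.10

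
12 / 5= 2.40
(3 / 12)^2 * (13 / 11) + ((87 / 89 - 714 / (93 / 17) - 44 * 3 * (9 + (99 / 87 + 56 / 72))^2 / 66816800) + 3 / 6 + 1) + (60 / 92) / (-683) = -46280997539611270451977 / 361666565626579210800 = -127.97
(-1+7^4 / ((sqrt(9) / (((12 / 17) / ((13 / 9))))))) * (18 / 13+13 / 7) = 25433425 / 20111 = 1264.65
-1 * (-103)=103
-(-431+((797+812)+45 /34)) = -40097 /34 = -1179.32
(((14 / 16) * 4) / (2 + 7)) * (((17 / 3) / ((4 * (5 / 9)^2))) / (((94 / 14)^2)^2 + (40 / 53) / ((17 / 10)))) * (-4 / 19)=-772298457 / 4177675331950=-0.00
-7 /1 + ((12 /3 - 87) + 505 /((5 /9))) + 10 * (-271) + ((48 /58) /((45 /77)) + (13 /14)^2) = -1888.72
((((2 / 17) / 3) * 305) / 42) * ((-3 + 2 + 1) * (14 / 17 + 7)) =0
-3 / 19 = -0.16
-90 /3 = -30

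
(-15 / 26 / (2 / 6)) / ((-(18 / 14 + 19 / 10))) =1575 / 2899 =0.54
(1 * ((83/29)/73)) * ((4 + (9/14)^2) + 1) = 88063/414932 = 0.21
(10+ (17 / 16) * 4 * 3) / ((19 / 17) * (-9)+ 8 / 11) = -17017 / 6980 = -2.44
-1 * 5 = -5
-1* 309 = -309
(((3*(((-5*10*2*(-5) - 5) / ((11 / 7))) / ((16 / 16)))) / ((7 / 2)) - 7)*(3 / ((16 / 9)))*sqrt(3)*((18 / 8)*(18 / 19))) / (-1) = -575181*sqrt(3) / 608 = -1638.56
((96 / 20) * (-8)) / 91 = -192 / 455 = -0.42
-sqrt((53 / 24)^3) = -53 * sqrt(318) / 288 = -3.28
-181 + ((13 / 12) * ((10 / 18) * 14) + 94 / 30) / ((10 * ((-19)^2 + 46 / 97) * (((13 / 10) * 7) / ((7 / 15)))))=-334137815213 / 1846066950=-181.00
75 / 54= 25 / 18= 1.39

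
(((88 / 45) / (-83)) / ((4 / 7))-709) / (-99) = 2648269 / 369765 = 7.16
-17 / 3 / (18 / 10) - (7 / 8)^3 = -52781 / 13824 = -3.82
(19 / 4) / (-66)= -19 / 264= -0.07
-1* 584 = -584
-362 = -362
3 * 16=48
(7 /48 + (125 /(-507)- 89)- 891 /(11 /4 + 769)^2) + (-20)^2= 296711115023 /954368688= 310.90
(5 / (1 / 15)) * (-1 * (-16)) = 1200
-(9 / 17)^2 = -0.28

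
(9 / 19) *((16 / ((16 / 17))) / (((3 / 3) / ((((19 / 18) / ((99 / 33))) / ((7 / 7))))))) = 17 / 6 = 2.83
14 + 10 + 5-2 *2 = 25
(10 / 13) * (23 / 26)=0.68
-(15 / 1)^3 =-3375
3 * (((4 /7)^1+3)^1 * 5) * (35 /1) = 1875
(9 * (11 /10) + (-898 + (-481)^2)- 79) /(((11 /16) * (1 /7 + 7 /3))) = 8796858 /65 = 135336.28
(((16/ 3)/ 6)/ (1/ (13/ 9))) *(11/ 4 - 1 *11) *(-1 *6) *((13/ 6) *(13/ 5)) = 48334/ 135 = 358.03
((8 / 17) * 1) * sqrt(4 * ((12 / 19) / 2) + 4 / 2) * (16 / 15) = 128 * sqrt(1178) / 4845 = 0.91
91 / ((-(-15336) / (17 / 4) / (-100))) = -2.52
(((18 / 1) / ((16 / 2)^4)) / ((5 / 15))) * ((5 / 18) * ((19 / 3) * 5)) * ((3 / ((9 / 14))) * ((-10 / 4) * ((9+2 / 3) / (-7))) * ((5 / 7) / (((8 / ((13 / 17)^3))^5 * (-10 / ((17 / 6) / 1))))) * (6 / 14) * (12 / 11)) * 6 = -3525428381345500888375 / 6090508473459639002630979584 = -0.00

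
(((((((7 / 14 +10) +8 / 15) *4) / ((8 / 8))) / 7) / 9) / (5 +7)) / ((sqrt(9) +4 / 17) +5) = 5627 / 793800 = 0.01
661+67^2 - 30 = 5120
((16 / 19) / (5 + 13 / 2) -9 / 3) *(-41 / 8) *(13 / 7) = 681707 / 24472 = 27.86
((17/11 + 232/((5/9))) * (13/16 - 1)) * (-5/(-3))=-23053/176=-130.98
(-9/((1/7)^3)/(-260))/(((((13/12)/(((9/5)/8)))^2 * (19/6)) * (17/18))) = 0.17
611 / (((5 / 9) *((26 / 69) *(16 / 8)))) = 29187 / 20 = 1459.35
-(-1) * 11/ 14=11/ 14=0.79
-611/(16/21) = -12831/16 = -801.94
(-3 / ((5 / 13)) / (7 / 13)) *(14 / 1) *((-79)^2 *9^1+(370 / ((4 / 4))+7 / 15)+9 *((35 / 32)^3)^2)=-11469328.62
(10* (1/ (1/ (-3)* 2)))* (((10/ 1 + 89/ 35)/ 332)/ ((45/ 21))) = -439/ 1660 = -0.26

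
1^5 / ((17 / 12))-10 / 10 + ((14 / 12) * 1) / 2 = 59 / 204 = 0.29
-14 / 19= -0.74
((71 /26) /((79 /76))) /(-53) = -2698 /54431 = -0.05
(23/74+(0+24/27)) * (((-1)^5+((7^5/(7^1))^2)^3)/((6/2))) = 8504077992948475839200/111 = 76613315251788070623.42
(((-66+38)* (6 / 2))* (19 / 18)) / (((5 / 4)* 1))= -1064 / 15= -70.93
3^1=3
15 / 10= 3 / 2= 1.50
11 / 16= 0.69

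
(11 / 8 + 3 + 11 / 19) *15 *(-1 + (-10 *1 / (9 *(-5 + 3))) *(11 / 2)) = 152.75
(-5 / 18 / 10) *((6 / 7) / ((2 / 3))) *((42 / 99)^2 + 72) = -19651 / 7623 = -2.58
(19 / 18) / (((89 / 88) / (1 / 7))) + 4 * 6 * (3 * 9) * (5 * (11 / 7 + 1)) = 46715156 / 5607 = 8331.58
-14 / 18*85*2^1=-1190 / 9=-132.22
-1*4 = -4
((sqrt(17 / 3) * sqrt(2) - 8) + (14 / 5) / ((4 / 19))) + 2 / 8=sqrt(102) / 3 + 111 / 20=8.92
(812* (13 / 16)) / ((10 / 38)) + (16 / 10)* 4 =50269 / 20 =2513.45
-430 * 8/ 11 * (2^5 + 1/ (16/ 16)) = -10320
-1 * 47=-47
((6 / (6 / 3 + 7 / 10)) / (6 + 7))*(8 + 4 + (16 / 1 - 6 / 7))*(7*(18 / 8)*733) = 696350 / 13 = 53565.38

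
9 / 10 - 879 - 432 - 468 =-17781 / 10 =-1778.10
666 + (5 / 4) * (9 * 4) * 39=2421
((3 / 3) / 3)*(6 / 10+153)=256 / 5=51.20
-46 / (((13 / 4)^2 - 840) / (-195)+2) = -143520 / 19511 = -7.36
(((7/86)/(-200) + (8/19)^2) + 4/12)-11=-195399581/18627600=-10.49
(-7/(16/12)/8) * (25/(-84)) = 25/128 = 0.20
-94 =-94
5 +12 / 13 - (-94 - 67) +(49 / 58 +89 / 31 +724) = 20911289 / 23374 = 894.64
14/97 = 0.14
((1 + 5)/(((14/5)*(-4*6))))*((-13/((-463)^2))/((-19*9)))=-65/2052797544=-0.00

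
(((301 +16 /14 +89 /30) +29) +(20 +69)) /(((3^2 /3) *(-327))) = -88853 /206010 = -0.43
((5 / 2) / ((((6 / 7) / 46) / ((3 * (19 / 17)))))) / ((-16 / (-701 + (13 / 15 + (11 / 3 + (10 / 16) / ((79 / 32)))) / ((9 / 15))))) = 7536443005 / 386784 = 19484.89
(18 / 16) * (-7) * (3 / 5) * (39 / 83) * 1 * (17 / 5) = -125307 / 16600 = -7.55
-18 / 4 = -9 / 2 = -4.50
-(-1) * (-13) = -13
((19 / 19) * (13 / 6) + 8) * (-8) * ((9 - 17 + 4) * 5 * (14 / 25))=13664 / 15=910.93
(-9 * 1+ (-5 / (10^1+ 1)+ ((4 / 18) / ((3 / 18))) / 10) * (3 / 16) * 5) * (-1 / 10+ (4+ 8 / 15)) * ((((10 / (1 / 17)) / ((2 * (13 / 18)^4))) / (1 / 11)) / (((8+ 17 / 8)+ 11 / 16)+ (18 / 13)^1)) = -64757192472 / 5573789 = -11618.16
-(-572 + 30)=542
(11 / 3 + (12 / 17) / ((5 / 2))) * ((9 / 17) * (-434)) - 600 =-2178114 / 1445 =-1507.35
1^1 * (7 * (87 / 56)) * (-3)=-32.62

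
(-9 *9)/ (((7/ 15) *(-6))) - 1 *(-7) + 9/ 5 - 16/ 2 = 2081/ 70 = 29.73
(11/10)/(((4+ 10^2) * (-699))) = -11/726960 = -0.00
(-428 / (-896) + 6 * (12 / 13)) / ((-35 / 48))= -52557 / 6370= -8.25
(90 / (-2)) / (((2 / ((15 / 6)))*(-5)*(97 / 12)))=1.39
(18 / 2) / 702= 1 / 78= 0.01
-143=-143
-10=-10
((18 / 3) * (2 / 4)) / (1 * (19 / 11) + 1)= 11 / 10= 1.10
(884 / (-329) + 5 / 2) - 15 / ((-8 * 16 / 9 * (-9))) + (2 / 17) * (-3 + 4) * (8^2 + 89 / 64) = 7.39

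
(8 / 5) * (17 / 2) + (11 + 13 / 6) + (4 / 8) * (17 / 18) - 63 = -6437 / 180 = -35.76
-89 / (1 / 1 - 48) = 89 / 47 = 1.89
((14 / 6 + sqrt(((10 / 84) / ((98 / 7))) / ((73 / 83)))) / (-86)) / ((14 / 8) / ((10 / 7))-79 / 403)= -56420 / 2139723-4030 * sqrt(90885) / 1093398453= -0.03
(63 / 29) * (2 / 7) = 18 / 29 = 0.62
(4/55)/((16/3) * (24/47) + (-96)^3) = -47/571758880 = -0.00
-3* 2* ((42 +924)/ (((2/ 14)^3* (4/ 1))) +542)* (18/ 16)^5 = -29539793691/ 32768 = -901482.96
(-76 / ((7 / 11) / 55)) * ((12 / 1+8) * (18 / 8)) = -2069100 / 7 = -295585.71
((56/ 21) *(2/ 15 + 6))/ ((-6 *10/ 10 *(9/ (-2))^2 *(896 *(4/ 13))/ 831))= -82823/ 204120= -0.41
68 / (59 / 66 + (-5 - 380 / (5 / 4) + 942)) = 264 / 2461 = 0.11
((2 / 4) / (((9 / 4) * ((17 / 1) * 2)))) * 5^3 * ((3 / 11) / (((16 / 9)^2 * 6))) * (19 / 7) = 21375 / 670208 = 0.03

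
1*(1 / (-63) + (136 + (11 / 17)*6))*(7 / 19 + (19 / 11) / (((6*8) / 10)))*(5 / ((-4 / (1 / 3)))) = -2736042205 / 64465632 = -42.44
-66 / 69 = -22 / 23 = -0.96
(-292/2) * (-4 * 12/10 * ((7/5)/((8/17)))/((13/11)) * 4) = 2293368/325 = 7056.52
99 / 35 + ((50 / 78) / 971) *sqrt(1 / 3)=25 *sqrt(3) / 113607 + 99 / 35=2.83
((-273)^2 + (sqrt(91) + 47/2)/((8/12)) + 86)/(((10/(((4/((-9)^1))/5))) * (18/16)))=-1194404/2025 - 8 * sqrt(91)/675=-589.94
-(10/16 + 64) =-517/8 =-64.62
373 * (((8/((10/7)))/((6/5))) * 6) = 10444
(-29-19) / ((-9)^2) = -16 / 27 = -0.59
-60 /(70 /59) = -354 /7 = -50.57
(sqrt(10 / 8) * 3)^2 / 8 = 45 / 32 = 1.41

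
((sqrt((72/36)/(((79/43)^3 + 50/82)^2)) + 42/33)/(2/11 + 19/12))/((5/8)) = 573722512 * sqrt(2)/4310941535 + 1344/1165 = 1.34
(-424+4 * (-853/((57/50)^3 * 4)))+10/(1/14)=-159219812/185193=-859.75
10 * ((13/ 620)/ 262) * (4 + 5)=117/ 16244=0.01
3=3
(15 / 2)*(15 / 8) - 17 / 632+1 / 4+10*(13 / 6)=136331 / 3792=35.95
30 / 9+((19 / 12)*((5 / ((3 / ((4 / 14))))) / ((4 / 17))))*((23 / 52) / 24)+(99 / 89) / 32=191852809 / 55980288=3.43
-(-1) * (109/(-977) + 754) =736549/977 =753.89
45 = 45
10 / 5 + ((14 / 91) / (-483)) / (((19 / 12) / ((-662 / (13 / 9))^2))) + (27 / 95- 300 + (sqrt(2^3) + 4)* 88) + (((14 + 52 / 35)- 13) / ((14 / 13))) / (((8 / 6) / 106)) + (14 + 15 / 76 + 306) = 176* sqrt(2) + 242619640429 / 470443610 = 764.63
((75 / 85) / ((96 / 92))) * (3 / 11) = 345 / 1496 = 0.23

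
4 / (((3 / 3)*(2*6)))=1 / 3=0.33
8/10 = 4/5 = 0.80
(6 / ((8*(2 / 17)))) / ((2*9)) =17 / 48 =0.35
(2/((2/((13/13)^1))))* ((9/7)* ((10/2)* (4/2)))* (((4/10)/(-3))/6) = -2/7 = -0.29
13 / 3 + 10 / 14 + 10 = 316 / 21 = 15.05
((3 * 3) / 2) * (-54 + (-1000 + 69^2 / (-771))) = -2452185 / 514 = -4770.79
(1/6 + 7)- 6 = 7/6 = 1.17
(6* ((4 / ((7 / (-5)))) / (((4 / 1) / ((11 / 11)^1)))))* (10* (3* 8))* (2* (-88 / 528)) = 2400 / 7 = 342.86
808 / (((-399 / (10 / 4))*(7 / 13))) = -26260 / 2793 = -9.40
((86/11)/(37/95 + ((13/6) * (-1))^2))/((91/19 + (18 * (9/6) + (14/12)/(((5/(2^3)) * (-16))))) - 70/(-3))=0.03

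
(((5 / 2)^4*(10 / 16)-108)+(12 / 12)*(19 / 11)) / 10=-115257 / 14080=-8.19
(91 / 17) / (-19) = -91 / 323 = -0.28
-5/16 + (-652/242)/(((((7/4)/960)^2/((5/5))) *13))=-76913434985/1233232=-62367.37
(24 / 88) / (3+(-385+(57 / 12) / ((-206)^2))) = -169744 / 237754693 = -0.00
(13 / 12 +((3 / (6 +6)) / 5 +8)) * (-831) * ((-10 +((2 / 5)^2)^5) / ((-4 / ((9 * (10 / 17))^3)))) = -5403228694009092 / 1919140625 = -2815441.78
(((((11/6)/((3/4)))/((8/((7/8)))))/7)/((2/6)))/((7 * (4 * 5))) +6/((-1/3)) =-241909/13440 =-18.00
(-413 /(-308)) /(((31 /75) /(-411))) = -1333.34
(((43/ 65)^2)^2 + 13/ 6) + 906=97288568431/ 107103750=908.36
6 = 6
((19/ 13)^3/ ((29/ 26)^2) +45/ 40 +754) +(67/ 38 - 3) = 1256993675/ 1661816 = 756.40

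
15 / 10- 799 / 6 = -395 / 3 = -131.67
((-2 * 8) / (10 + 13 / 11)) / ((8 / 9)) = -66 / 41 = -1.61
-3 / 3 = -1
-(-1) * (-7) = -7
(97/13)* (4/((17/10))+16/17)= 5432/221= 24.58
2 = 2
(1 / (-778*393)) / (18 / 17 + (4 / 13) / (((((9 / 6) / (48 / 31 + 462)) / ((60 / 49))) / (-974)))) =335699 / 11639993064778116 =0.00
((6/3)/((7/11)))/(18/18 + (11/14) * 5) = 44/69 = 0.64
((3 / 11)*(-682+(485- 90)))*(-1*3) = 2583 / 11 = 234.82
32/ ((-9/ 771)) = -8224/ 3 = -2741.33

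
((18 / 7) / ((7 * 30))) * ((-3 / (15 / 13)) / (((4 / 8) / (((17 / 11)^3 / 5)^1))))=-383214 / 8152375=-0.05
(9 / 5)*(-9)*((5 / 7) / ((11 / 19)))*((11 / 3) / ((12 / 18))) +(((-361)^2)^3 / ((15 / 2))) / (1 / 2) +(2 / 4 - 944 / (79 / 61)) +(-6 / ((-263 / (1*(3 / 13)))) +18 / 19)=318039480811443401587802 / 538851495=590217311750138.88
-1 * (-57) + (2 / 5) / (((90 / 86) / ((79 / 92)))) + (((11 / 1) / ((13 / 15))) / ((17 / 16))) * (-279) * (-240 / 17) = 1831844244679 / 38884950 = 47109.34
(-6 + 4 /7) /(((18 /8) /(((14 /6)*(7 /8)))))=-4.93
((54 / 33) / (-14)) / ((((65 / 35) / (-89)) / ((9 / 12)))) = 2403 / 572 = 4.20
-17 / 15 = -1.13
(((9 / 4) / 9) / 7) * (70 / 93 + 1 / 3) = 101 / 2604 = 0.04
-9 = -9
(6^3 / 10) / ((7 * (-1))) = -108 / 35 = -3.09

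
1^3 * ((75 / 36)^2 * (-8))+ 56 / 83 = -50867 / 1494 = -34.05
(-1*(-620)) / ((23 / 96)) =59520 / 23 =2587.83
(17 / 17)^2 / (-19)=-1 / 19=-0.05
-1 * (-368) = 368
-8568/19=-450.95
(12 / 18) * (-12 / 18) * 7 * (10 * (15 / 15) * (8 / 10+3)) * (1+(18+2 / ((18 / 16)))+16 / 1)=-352184 / 81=-4347.95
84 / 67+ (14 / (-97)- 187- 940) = -7317163 / 6499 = -1125.89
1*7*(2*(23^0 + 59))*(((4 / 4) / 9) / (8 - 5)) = 280 / 9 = 31.11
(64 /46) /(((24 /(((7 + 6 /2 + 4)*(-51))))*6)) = -476 /69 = -6.90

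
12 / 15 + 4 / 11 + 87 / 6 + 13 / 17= 30721 / 1870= 16.43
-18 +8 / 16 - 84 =-101.50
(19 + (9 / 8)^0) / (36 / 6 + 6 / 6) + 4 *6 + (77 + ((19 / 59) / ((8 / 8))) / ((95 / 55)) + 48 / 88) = 475148 / 4543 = 104.59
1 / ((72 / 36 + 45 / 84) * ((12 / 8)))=56 / 213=0.26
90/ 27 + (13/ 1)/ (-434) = 4301/ 1302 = 3.30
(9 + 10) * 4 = 76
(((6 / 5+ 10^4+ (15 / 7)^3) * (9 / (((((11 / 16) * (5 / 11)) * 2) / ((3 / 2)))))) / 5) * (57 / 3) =35230650516 / 42875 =821706.13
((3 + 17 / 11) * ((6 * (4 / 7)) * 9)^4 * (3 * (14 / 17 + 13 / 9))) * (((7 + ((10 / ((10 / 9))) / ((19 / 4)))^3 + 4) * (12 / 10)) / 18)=102479127196262400 / 3079601833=33276745.75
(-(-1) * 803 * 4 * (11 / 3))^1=35332 / 3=11777.33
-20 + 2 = -18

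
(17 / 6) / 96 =0.03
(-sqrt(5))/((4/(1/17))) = -sqrt(5)/68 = -0.03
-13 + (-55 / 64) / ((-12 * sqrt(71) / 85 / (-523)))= -2445025 * sqrt(71) / 54528 - 13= -390.83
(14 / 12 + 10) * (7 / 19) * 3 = 469 / 38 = 12.34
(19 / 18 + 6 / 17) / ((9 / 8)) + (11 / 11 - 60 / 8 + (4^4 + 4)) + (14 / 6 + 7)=727291 / 2754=264.09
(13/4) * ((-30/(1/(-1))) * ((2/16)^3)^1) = 0.19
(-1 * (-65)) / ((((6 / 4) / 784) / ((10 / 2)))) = 509600 / 3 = 169866.67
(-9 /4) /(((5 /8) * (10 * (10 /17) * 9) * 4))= -17 /1000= -0.02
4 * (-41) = -164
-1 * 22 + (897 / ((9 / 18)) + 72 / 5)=8932 / 5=1786.40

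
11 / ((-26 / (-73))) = 803 / 26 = 30.88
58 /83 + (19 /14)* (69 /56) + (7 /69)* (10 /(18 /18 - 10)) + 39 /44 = 1397810087 /444506832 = 3.14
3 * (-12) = -36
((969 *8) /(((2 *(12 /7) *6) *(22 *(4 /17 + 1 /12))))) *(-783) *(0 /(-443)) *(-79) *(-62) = 0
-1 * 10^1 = -10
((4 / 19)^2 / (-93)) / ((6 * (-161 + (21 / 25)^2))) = 625 / 1261304037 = 0.00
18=18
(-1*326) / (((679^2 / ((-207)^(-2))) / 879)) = -95518 / 6585048603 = -0.00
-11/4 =-2.75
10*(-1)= -10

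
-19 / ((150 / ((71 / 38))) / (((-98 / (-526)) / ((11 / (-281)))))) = 977599 / 867900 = 1.13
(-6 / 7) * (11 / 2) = -33 / 7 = -4.71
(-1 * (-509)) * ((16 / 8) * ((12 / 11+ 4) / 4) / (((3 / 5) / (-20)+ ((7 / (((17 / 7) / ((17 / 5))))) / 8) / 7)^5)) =4560640000000000 / 225622639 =20213574.40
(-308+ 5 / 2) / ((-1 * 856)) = 611 / 1712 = 0.36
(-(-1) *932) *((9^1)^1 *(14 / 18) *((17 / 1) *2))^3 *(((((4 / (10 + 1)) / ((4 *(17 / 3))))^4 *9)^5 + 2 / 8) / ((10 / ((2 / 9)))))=1748123692110688582761792074151803550538660843990744 / 25043664689641920285819721230978945923665965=69803030.58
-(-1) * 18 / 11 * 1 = 18 / 11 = 1.64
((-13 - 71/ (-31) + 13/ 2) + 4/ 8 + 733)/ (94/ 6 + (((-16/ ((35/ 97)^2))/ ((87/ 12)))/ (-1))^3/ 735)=248330743419071250000/ 7591031059030827227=32.71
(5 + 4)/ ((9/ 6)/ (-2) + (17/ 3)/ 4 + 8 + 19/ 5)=0.72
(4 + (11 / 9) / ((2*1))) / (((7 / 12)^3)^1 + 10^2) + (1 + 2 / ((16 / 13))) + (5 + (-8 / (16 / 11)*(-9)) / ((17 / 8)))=729149963 / 23547448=30.97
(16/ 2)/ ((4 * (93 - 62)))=0.06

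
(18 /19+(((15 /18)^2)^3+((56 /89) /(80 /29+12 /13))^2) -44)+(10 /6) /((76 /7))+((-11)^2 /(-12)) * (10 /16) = -41290480417108871 /845473628949696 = -48.84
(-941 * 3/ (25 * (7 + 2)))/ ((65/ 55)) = -10351/ 975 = -10.62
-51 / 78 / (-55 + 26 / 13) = 17 / 1378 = 0.01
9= 9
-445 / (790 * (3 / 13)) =-1157 / 474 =-2.44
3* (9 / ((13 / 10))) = 270 / 13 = 20.77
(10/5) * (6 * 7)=84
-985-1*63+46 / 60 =-31417 / 30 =-1047.23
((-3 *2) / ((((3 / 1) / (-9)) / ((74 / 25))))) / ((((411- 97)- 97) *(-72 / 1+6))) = -222 / 59675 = -0.00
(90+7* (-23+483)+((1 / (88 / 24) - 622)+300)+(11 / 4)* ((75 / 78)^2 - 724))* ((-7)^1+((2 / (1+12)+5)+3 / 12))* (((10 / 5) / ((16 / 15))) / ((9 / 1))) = -332.47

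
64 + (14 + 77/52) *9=10573/52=203.33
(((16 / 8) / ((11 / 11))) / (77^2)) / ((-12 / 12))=-2 / 5929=-0.00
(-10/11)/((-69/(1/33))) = 10/25047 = 0.00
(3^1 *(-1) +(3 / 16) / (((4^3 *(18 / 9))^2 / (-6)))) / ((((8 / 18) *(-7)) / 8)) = 505575 / 65536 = 7.71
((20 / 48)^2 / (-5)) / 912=-0.00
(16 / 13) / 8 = 2 / 13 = 0.15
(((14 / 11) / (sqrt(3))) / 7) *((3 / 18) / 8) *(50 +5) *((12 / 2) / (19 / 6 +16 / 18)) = 15 *sqrt(3) / 146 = 0.18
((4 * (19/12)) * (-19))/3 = -361/9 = -40.11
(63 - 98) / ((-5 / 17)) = 119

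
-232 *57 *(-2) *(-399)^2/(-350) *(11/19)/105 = -8291448/125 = -66331.58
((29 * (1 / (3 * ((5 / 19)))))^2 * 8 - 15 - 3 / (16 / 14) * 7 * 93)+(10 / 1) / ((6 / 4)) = 16339489 / 1800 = 9077.49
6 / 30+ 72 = 361 / 5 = 72.20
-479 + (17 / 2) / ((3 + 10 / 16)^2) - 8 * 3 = -422479 / 841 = -502.35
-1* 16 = -16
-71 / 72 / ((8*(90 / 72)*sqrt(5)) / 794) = -28187*sqrt(5) / 1800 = -35.02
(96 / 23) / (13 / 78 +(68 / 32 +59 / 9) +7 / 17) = 117504 / 260659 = 0.45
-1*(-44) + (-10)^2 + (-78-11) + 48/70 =1949/35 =55.69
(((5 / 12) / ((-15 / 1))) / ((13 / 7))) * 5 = -0.07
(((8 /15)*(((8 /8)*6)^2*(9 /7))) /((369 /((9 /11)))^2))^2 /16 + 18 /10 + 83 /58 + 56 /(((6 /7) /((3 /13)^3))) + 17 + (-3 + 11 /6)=192455354057355437129 /9687050543911015275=19.87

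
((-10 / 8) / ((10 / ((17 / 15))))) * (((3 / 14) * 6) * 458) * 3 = -250.26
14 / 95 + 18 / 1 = 1724 / 95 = 18.15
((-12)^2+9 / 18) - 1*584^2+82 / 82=-681821 / 2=-340910.50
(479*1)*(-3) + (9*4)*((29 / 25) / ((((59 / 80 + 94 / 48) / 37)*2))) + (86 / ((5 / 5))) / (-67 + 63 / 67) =-8245271734 / 7159055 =-1151.73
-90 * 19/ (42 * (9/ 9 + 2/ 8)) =-228/ 7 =-32.57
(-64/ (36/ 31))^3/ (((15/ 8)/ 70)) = -13666680832/ 2187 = -6249053.88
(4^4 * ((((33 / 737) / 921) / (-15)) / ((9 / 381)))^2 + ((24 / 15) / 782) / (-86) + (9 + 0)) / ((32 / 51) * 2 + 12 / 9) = 129639751786489027 / 37282098710943900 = 3.48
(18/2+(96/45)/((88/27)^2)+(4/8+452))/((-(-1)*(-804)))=-279329/486420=-0.57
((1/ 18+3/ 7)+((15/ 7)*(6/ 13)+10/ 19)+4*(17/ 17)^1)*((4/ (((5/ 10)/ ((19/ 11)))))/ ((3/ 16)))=11949760/ 27027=442.14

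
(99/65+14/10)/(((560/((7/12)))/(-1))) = -19/6240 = -0.00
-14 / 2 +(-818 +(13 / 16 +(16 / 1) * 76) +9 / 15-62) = 26433 / 80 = 330.41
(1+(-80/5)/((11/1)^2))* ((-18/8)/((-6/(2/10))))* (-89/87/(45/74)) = -23051/210540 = -0.11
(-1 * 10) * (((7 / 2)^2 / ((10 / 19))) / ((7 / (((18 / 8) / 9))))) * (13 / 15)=-1729 / 240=-7.20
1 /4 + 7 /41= 69 /164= 0.42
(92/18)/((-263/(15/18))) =-115/7101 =-0.02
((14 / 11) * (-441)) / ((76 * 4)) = -3087 / 1672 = -1.85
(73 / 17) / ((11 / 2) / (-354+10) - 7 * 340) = -50224 / 27836667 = -0.00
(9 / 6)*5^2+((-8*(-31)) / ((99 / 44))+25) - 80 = 1669 / 18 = 92.72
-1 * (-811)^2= -657721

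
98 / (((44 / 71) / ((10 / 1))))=17395 / 11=1581.36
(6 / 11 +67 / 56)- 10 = -5087 / 616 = -8.26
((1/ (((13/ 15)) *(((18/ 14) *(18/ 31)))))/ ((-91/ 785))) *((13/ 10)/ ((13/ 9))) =-24335/ 2028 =-12.00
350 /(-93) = -350 /93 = -3.76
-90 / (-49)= 90 / 49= 1.84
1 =1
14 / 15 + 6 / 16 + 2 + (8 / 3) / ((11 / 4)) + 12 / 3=8.28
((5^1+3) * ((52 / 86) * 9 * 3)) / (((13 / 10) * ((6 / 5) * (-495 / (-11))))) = 80 / 43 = 1.86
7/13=0.54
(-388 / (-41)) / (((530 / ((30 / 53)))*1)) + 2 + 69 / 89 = 28550339 / 10250041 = 2.79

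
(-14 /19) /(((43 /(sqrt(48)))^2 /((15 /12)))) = -0.02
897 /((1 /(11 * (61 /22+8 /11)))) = 34534.50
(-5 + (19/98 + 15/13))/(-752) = 99/20384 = 0.00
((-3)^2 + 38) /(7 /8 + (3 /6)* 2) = 376 /15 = 25.07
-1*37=-37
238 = 238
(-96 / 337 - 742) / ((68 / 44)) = -2751650 / 5729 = -480.30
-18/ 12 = -3/ 2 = -1.50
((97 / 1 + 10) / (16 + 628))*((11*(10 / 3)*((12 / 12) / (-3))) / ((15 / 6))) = -1177 / 1449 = -0.81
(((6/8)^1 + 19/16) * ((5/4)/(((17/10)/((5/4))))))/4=3875/8704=0.45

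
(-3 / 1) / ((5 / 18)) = -54 / 5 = -10.80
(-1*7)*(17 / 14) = -17 / 2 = -8.50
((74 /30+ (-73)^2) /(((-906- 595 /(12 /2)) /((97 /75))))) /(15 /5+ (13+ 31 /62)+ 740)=-31029136 /3421838625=-0.01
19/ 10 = 1.90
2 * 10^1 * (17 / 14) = 170 / 7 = 24.29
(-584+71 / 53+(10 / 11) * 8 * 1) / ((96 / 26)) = -1453621 / 9328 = -155.83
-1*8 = -8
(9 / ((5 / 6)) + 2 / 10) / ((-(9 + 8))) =-11 / 17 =-0.65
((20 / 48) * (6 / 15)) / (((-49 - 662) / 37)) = -37 / 4266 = -0.01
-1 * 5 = -5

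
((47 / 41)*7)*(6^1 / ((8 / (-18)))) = -8883 / 82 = -108.33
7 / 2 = 3.50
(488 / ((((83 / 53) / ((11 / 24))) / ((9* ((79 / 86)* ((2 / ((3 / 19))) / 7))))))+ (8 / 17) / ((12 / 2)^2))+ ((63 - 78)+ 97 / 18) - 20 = 5369342749 / 2548266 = 2107.06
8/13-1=-5/13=-0.38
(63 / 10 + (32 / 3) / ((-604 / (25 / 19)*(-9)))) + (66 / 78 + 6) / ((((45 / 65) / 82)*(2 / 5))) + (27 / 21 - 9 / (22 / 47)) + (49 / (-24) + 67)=496388176387 / 238586040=2080.54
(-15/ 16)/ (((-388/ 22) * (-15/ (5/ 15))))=-11/ 9312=-0.00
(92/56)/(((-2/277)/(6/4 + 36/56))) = -487.58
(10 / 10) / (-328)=-1 / 328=-0.00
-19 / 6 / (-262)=19 / 1572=0.01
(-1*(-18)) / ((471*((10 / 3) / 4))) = 0.05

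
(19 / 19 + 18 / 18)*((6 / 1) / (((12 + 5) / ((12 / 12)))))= 12 / 17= 0.71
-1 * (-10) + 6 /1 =16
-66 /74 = -33 /37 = -0.89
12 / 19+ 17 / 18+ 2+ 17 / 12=4.99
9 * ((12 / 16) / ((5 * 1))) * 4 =5.40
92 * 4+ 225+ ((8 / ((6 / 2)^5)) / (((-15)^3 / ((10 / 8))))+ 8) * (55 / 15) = 306234653 / 492075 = 622.33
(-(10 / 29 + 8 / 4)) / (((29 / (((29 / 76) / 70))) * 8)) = -17 / 308560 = -0.00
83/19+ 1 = 102/19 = 5.37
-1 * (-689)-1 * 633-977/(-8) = 1425/8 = 178.12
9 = 9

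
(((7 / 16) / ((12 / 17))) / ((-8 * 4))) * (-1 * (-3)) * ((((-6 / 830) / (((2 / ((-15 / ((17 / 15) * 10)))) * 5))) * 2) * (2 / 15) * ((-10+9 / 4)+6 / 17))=31689 / 288972800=0.00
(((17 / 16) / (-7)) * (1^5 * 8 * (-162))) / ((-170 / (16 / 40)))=-81 / 175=-0.46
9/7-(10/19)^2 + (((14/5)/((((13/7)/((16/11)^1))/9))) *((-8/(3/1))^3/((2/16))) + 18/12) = -32432260057/10840830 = -2991.68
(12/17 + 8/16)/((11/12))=1.32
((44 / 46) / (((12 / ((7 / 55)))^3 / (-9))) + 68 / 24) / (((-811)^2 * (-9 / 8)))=-94621657 / 24710906830500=-0.00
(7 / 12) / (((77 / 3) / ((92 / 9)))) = 23 / 99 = 0.23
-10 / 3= -3.33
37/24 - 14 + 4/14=-2045/168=-12.17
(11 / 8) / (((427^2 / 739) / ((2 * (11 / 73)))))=89419 / 53240068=0.00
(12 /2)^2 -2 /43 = 1546 /43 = 35.95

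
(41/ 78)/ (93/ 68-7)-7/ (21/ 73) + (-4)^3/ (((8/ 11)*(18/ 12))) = -1241165/ 14937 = -83.09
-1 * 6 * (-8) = 48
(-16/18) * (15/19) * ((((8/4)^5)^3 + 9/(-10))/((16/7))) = -2293697/228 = -10060.07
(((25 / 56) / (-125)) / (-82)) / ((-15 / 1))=-1 / 344400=-0.00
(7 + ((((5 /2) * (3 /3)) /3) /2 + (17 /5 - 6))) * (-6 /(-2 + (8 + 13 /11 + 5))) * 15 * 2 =-9537 /134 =-71.17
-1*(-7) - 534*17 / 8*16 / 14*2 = -18107 / 7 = -2586.71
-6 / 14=-3 / 7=-0.43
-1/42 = -0.02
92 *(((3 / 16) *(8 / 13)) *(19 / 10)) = 1311 / 65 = 20.17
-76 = -76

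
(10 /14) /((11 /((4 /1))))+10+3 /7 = 10.69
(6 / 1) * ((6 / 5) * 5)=36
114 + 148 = 262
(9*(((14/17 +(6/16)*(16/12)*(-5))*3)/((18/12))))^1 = -513/17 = -30.18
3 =3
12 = 12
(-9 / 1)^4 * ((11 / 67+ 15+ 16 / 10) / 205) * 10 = 5365.36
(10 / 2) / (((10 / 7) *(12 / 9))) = 21 / 8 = 2.62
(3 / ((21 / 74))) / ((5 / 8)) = 592 / 35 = 16.91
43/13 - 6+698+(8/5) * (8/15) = 678757/975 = 696.16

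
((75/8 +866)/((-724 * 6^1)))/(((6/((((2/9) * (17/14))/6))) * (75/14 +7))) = -119051/973959552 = -0.00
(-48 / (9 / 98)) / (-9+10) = -1568 / 3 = -522.67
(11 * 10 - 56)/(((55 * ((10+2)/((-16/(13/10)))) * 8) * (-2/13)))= 9/11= 0.82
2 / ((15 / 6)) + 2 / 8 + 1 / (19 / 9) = 579 / 380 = 1.52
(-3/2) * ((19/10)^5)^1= -7428297/200000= -37.14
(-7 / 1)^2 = 49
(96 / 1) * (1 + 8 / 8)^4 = 1536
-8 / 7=-1.14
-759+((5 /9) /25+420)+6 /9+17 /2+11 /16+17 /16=-59051 /180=-328.06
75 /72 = 25 /24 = 1.04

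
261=261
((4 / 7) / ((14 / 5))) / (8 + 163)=10 / 8379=0.00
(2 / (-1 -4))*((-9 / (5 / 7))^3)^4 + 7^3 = -7818376656538954587487 / 1220703125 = -6404814157036.71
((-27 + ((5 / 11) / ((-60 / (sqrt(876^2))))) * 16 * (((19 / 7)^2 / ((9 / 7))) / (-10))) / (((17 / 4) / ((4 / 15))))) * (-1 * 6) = -12.74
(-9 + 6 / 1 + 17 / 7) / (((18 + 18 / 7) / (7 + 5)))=-0.33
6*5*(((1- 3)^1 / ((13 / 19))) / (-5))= 228 / 13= 17.54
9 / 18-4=-7 / 2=-3.50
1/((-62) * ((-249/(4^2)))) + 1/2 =7735/15438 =0.50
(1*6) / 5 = 6 / 5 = 1.20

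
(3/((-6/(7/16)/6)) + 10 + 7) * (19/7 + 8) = 18825/112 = 168.08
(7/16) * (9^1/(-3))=-21/16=-1.31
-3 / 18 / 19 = -1 / 114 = -0.01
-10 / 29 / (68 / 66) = -165 / 493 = -0.33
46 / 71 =0.65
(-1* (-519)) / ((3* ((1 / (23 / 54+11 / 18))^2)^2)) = 106335488 / 531441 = 200.09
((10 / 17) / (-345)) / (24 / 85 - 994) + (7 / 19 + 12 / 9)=31407306 / 18455821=1.70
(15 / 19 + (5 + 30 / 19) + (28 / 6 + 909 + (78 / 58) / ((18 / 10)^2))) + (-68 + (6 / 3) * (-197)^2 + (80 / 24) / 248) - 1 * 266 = 144269372563 / 1844748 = 78205.46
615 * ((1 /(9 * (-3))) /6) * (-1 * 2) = 205 /27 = 7.59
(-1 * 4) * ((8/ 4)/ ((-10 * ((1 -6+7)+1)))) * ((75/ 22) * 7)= 70/ 11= 6.36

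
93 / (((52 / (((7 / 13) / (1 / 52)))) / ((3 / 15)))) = 10.02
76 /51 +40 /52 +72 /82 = 85286 /27183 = 3.14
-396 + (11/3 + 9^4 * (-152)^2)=454754855/3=151584951.67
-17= -17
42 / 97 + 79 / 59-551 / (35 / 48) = -151006969 / 200305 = -753.89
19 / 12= 1.58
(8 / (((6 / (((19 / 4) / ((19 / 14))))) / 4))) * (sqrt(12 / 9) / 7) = 16 * sqrt(3) / 9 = 3.08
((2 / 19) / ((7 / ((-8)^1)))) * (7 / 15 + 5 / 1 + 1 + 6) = -2992 / 1995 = -1.50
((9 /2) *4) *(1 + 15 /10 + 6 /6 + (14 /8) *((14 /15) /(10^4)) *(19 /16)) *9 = 453625137 /800000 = 567.03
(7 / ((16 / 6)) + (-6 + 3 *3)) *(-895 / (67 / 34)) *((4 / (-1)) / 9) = 76075 / 67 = 1135.45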